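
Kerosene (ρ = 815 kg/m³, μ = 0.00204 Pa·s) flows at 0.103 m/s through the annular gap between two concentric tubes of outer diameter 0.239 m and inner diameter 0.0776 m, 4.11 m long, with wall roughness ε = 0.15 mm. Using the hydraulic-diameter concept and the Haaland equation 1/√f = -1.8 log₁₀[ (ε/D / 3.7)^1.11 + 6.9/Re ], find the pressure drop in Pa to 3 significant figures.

ΔP ≈ 3.92 Pa

Hydraulic diameter D_h = 4A/P = D_o - D_i = 0.239 - 0.0776 = 0.1614 m.
Re = ρVD_h/μ = 815·0.103·0.1614/0.00204 = 6642.
ε/D_h = 0.00015/0.1614 = 0.000929; Haaland gives 1/√f = -1.8 log₁₀[0.000101+0.00104] = 5.298, so f = 0.03563.
ΔP = f(L/D_h)(ρV²/2) = 0.03563·4.11/0.1614·4.323 = 3.923 Pa.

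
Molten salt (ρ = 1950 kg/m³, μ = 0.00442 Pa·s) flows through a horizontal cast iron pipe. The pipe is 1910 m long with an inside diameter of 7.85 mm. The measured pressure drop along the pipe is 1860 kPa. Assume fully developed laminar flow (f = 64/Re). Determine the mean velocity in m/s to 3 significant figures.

For laminar flow, f = 64/Re with Re = ρVD/μ, so Darcy-Weisbach reduces to ΔP = 32μLV/D². Solving for V: V = ΔP·D²/(32μL) = 1.86e+06·(0.00785)²/(32·0.00442·1910) = 0.4243 m/s.
Check: Re = ρVD/μ = 1950·0.4243·0.00785/0.00442 = 1469 < 2300, so the laminar assumption holds.

V ≈ 0.424 m/s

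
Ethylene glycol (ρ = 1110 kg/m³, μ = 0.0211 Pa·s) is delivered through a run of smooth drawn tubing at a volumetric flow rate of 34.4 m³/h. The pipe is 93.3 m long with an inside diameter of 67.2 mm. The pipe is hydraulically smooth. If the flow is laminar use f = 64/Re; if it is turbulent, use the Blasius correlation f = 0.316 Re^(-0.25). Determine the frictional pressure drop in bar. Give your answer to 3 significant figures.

Q = 34.4 m³/h = 34.4/3600 = 0.009556 m³/s.
Cross-sectional area A = πD²/4 = π(0.0672)²/4 = 0.003547 m²; mean velocity V = Q/A = 0.009556/0.003547 = 2.694 m/s.
Reynolds number Re = ρVD/μ = 1110 · 2.694 · 0.0672 / 0.0211 = 9524.
Re > 4000 → turbulent. Smooth-pipe (Blasius): f = 0.316 Re^(-0.25) = 0.316/(9524)^0.25 = 0.03199.
Darcy-Weisbach: ΔP = f(L/D)(ρV²/2) = 0.03199·(93.3/0.0672)·(1110·2.694²/2) = 0.03199·1388·4029 = 1.789e+05 Pa.
ΔP = 1.789e+05 Pa = 1.79 bar.

ΔP ≈ 1.79 bar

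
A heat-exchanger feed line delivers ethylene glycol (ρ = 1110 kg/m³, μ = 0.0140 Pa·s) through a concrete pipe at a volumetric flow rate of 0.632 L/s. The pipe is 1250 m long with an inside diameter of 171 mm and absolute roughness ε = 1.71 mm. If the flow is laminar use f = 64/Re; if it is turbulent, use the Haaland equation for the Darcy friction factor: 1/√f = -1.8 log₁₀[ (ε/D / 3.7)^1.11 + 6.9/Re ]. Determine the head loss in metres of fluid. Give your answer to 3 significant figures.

Q = 0.632 L/s = 0.632/1000 = 0.000632 m³/s.
Cross-sectional area A = πD²/4 = π(0.171)²/4 = 0.02297 m²; mean velocity V = Q/A = 0.000632/0.02297 = 0.02752 m/s.
Reynolds number Re = ρVD/μ = 1110 · 0.02752 · 0.171 / 0.014 = 373.1.
Re < 2300 → laminar flow, so f = 64/Re = 64/373.1 = 0.1715 (the turbulent correlation is not needed).
Darcy-Weisbach: ΔP = f(L/D)(ρV²/2) = 0.1715·(1250/0.171)·(1110·0.02752²/2) = 0.1715·7310·0.4203 = 527 Pa.
Head loss h_f = ΔP/(ρg) = 527/(1110·9.81) = 0.0484 m.

h_f ≈ 0.0484 m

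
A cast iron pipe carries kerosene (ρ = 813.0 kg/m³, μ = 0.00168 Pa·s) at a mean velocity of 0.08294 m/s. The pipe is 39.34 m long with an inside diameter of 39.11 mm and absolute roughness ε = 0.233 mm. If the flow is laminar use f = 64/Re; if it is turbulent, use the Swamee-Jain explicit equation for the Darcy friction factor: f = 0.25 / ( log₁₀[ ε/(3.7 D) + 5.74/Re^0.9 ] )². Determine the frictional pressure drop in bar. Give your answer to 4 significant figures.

ΔP ≈ 0.001147 bar

Reynolds number Re = ρVD/μ = 813 · 0.08294 · 0.03911 / 0.00168 = 1570.
Re < 2300 → laminar flow, so f = 64/Re = 64/1570 = 0.04077 (the turbulent correlation is not needed).
Darcy-Weisbach: ΔP = f(L/D)(ρV²/2) = 0.04077·(39.34/0.03911)·(813·0.08294²/2) = 0.04077·1006·2.796 = 114.7 Pa.
ΔP = 114.7 Pa = 0.001147 bar.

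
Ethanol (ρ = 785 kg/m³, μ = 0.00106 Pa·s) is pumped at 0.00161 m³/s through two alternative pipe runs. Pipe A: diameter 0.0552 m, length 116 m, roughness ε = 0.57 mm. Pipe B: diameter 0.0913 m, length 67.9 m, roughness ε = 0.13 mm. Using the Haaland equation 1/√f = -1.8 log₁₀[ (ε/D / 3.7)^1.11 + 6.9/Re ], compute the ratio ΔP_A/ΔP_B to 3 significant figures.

ΔP_A/ΔP_B ≈ 29.0

Pipe A: V = Q/A = 0.00161/0.002393 = 0.6728 m/s; Re = 2.75e+04; ε/D = 0.0103; Haaland → f = 0.04033; ΔP_A = f(L/D)(ρV²/2) = 1.506e+04 Pa.
Pipe B: V = Q/A = 0.00161/0.006547 = 0.2459 m/s; Re = 1.663e+04; ε/D = 0.00142; Haaland → f = 0.02942; ΔP_B = f(L/D)(ρV²/2) = 519.4 Pa.
ΔP_A/ΔP_B = 1.506e+04/519.4 = 29.0.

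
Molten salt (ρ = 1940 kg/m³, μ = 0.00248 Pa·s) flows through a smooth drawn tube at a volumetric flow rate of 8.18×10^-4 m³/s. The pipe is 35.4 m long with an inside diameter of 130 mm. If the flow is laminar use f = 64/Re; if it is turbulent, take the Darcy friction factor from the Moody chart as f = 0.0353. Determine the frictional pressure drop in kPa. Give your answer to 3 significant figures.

ΔP ≈ 0.0354 kPa

Cross-sectional area A = πD²/4 = π(0.13)²/4 = 0.01327 m²; mean velocity V = Q/A = 0.000818/0.01327 = 0.06163 m/s.
Reynolds number Re = ρVD/μ = 1940 · 0.06163 · 0.13 / 0.00248 = 6267.
Re > 4000 → turbulent; use the Moody-chart value f = 0.0353.
Darcy-Weisbach: ΔP = f(L/D)(ρV²/2) = 0.0353·(35.4/0.13)·(1940·0.06163²/2) = 0.0353·272.3·3.684 = 35.41 Pa.
ΔP = 35.41 Pa = 0.0354 kPa.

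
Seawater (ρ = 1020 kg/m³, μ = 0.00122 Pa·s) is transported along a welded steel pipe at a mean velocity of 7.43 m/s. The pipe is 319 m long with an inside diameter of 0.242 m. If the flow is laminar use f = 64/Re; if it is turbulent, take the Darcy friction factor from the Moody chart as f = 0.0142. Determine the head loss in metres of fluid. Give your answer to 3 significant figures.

Reynolds number Re = ρVD/μ = 1020 · 7.43 · 0.242 / 0.00122 = 1.503e+06.
Re > 4000 → turbulent; use the Moody-chart value f = 0.0142.
Darcy-Weisbach: ΔP = f(L/D)(ρV²/2) = 0.0142·(319/0.242)·(1020·7.43²/2) = 0.0142·1318·2.815e+04 = 5.27e+05 Pa.
Head loss h_f = ΔP/(ρg) = 5.27e+05/(1020·9.81) = 52.7 m.

h_f ≈ 52.7 m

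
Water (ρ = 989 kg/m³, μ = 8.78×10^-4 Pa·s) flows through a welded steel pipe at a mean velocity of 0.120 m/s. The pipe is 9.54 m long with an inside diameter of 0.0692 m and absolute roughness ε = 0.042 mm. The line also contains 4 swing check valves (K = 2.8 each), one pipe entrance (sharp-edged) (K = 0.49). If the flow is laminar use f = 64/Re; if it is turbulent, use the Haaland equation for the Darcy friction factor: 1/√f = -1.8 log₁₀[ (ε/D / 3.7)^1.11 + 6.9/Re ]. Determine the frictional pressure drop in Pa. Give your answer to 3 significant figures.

ΔP ≈ 115 Pa

Reynolds number Re = ρVD/μ = 989 · 0.12 · 0.0692 / 0.000878 = 9354.
Re > 4000 → turbulent. Relative roughness ε/D = 4.2e-05/0.0692 = 0.000607. Haaland: 1/√f = -1.8 log₁₀[(0.000607/3.7)^1.11 + 6.9/9354] = -1.8 log₁₀[6.29e-05 + 0.000738] = 5.574, so f = 0.03219.
Total minor-loss coefficient ΣK = 4·2.8 + 1·0.49 = 11.7.
ΔP = [f·L/D + ΣK]·(ρV²/2) = [0.03219·9.54/0.0692 + 11.7]·(989·0.12²/2) = [4.437 + 11.7]·7.121 = 114.8 Pa.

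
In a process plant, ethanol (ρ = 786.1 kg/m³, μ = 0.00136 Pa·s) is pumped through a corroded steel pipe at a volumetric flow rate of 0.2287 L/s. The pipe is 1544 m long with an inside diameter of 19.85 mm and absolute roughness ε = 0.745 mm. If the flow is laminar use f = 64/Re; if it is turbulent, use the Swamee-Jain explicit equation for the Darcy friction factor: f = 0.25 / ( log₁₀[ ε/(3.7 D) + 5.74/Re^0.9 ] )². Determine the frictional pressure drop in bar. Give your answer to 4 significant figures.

ΔP ≈ 11.24 bar

Q = 0.2287 L/s = 0.2287/1000 = 0.0002287 m³/s.
Cross-sectional area A = πD²/4 = π(0.01985)²/4 = 0.0003095 m²; mean velocity V = Q/A = 0.0002287/0.0003095 = 0.739 m/s.
Reynolds number Re = ρVD/μ = 786.1 · 0.739 · 0.01985 / 0.00136 = 8479.
Re > 4000 → turbulent. Relative roughness ε/D = 0.000745/0.01985 = 0.0375. Swamee-Jain: f = 0.25/(log₁₀[0.0375/3.7 + 5.74/8479^0.9])² = 0.25/(log₁₀[0.0101 + 0.00167])² = 0.25/(-1.928)² = 0.06729.
Darcy-Weisbach: ΔP = f(L/D)(ρV²/2) = 0.06729·(1544/0.01985)·(786.1·0.739²/2) = 0.06729·7.778e+04·214.7 = 1.124e+06 Pa.
ΔP = 1.124e+06 Pa = 11.24 bar.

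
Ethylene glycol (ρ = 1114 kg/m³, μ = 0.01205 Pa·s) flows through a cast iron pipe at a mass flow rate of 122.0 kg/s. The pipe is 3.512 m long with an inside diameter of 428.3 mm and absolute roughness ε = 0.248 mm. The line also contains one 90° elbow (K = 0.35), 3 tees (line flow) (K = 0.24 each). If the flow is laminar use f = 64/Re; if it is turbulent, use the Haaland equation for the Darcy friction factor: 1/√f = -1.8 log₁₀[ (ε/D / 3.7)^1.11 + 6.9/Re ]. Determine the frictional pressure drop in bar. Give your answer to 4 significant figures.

ΔP ≈ 0.004094 bar

A = πD²/4 = π(0.4283)²/4 = 0.1441 m²; mean velocity V = ṁ/(ρA) = 122/(1114 · 0.1441) = 0.7601 m/s.
Reynolds number Re = ρVD/μ = 1114 · 0.7601 · 0.4283 / 0.012 = 3.01e+04.
Re > 4000 → turbulent. Relative roughness ε/D = 0.000248/0.4283 = 0.000579. Haaland: 1/√f = -1.8 log₁₀[(0.000579/3.7)^1.11 + 6.9/3.01e+04] = -1.8 log₁₀[5.97e-05 + 0.000229] = 6.371, so f = 0.02464.
Total minor-loss coefficient ΣK = 1·0.35 + 3·0.24 = 1.07.
ΔP = [f·L/D + ΣK]·(ρV²/2) = [0.02464·3.512/0.4283 + 1.07]·(1114·0.7601²/2) = [0.202 + 1.07]·321.8 = 409.4 Pa.
ΔP = 409.4 Pa = 0.004094 bar.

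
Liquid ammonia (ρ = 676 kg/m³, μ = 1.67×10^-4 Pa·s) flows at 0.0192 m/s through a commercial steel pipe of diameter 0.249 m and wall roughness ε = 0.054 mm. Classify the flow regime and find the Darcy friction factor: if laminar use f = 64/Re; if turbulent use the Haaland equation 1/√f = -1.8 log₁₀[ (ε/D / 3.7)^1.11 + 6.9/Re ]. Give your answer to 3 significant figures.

Re = ρVD/μ = 676·0.0192·0.249/0.000167 = 1.935e+04.
Re > 4000 → turbulent. ε/D = 5.4e-05/0.249 = 0.000217; Haaland: 1/√f = -1.8 log₁₀[2.01e-05 + 0.000357] = 6.163, so f = 0.02632.

f ≈ 0.0263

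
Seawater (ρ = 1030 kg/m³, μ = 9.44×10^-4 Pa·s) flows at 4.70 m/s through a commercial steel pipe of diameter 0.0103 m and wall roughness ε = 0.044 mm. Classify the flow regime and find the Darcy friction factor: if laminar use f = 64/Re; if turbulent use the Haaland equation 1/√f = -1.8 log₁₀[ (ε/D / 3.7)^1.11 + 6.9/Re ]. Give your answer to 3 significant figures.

f ≈ 0.0308

Re = ρVD/μ = 1030·4.7·0.0103/0.000944 = 5.282e+04.
Re > 4000 → turbulent. ε/D = 4.4e-05/0.0103 = 0.00427; Haaland: 1/√f = -1.8 log₁₀[0.000549 + 0.000131] = 5.702, so f = 0.03075.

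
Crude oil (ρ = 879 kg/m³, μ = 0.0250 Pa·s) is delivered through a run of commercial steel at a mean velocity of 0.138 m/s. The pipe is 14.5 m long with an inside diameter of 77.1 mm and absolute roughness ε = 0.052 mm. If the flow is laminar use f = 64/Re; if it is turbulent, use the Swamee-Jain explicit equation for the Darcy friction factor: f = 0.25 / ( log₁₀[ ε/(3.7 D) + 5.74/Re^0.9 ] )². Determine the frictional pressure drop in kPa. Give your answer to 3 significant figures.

Reynolds number Re = ρVD/μ = 879 · 0.138 · 0.0771 / 0.025 = 374.1.
Re < 2300 → laminar flow, so f = 64/Re = 64/374.1 = 0.1711 (the turbulent correlation is not needed).
Darcy-Weisbach: ΔP = f(L/D)(ρV²/2) = 0.1711·(14.5/0.0771)·(879·0.138²/2) = 0.1711·188.1·8.37 = 269.3 Pa.
ΔP = 269.3 Pa = 0.269 kPa.

ΔP ≈ 0.269 kPa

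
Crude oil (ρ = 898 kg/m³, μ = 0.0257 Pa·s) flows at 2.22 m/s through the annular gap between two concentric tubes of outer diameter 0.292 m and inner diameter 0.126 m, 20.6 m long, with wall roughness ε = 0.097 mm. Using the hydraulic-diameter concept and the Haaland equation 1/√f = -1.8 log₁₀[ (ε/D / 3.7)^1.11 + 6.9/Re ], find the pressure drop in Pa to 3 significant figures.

Hydraulic diameter D_h = 4A/P = D_o - D_i = 0.292 - 0.126 = 0.166 m.
Re = ρVD_h/μ = 898·2.22·0.166/0.0257 = 1.288e+04.
ε/D_h = 9.7e-05/0.166 = 0.000584; Haaland gives 1/√f = -1.8 log₁₀[6.03e-05+0.000536] = 5.804, so f = 0.02968.
ΔP = f(L/D_h)(ρV²/2) = 0.02968·20.6/0.166·2213 = 8151 Pa.

ΔP ≈ 8150 Pa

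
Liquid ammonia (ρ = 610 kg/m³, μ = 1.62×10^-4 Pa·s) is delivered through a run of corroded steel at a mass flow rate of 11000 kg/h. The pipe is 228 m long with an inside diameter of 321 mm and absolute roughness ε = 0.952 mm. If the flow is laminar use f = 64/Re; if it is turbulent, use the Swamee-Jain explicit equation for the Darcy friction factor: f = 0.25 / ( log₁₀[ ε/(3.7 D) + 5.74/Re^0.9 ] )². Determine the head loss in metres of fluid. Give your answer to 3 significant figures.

h_f ≈ 0.00389 m

ṁ = 11000 kg/h = 11000/3600 = 3.056 kg/s.
A = πD²/4 = π(0.321)²/4 = 0.08093 m²; mean velocity V = ṁ/(ρA) = 3.056/(610 · 0.08093) = 0.0619 m/s.
Reynolds number Re = ρVD/μ = 610 · 0.0619 · 0.321 / 0.000162 = 7.481e+04.
Re > 4000 → turbulent. Relative roughness ε/D = 0.000952/0.321 = 0.00297. Swamee-Jain: f = 0.25/(log₁₀[0.00297/3.7 + 5.74/7.481e+04^0.9])² = 0.25/(log₁₀[0.000802 + 0.000236])² = 0.25/(-2.984)² = 0.02807.
Darcy-Weisbach: ΔP = f(L/D)(ρV²/2) = 0.02807·(228/0.321)·(610·0.0619²/2) = 0.02807·710.3·1.168 = 23.3 Pa.
Head loss h_f = ΔP/(ρg) = 23.3/(610·9.81) = 0.00389 m.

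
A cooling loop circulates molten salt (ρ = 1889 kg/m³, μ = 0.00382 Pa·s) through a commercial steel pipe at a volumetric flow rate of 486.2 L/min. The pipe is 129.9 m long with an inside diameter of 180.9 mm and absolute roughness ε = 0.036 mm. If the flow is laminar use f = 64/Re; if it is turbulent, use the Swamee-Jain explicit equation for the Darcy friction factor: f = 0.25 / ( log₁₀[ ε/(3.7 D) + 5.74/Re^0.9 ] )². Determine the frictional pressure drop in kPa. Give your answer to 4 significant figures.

Q = 486.2 L/min = 486.2/60000 = 0.008103 m³/s.
Cross-sectional area A = πD²/4 = π(0.1809)²/4 = 0.0257 m²; mean velocity V = Q/A = 0.008103/0.0257 = 0.3153 m/s.
Reynolds number Re = ρVD/μ = 1889 · 0.3153 · 0.1809 / 0.00382 = 2.82e+04.
Re > 4000 → turbulent. Relative roughness ε/D = 3.6e-05/0.1809 = 0.000199. Swamee-Jain: f = 0.25/(log₁₀[0.000199/3.7 + 5.74/2.82e+04^0.9])² = 0.25/(log₁₀[5.38e-05 + 0.000567])² = 0.25/(-3.207)² = 0.02431.
Darcy-Weisbach: ΔP = f(L/D)(ρV²/2) = 0.02431·(129.9/0.1809)·(1889·0.3153²/2) = 0.02431·718.1·93.88 = 1639 Pa.
ΔP = 1639 Pa = 1.639 kPa.

ΔP ≈ 1.639 kPa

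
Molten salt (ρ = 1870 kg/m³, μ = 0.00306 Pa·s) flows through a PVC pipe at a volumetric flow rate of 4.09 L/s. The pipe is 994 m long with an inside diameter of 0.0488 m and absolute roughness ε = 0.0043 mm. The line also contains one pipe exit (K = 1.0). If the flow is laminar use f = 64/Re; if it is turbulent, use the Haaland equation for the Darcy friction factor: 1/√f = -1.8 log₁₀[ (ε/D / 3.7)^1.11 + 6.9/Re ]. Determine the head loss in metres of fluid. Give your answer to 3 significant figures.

Q = 4.09 L/s = 4.09/1000 = 0.00409 m³/s.
Cross-sectional area A = πD²/4 = π(0.0488)²/4 = 0.00187 m²; mean velocity V = Q/A = 0.00409/0.00187 = 2.187 m/s.
Reynolds number Re = ρVD/μ = 1870 · 2.187 · 0.0488 / 0.00306 = 6.521e+04.
Re > 4000 → turbulent. Relative roughness ε/D = 4.3e-06/0.0488 = 8.81e-05. Haaland: 1/√f = -1.8 log₁₀[(8.81e-05/3.7)^1.11 + 6.9/6.521e+04] = -1.8 log₁₀[7.38e-06 + 0.000106] = 7.103, so f = 0.01982.
Total minor-loss coefficient ΣK = 1·1 = 1.
ΔP = [f·L/D + ΣK]·(ρV²/2) = [0.01982·994/0.0488 + 1]·(1870·2.187²/2) = [403.7 + 1]·4471 = 1.809e+06 Pa.
Head loss h_f = ΔP/(ρg) = 1.809e+06/(1870·9.81) = 98.6 m.

h_f ≈ 98.6 m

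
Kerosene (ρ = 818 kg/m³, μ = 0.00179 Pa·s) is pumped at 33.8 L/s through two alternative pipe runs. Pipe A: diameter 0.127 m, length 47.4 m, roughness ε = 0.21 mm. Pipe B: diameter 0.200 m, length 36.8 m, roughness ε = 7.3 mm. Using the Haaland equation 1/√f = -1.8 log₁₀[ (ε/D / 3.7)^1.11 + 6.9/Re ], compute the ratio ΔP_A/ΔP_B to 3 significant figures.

Pipe A: V = Q/A = 0.0338/0.01267 = 2.668 m/s; Re = 1.549e+05; ε/D = 0.00165; Haaland → f = 0.02346; ΔP_A = f(L/D)(ρV²/2) = 2.549e+04 Pa.
Pipe B: V = Q/A = 0.0338/0.03142 = 1.076 m/s; Re = 9.833e+04; ε/D = 0.0365; Haaland → f = 0.06254; ΔP_B = f(L/D)(ρV²/2) = 5448 Pa.
ΔP_A/ΔP_B = 2.549e+04/5448 = 4.68.

ΔP_A/ΔP_B ≈ 4.68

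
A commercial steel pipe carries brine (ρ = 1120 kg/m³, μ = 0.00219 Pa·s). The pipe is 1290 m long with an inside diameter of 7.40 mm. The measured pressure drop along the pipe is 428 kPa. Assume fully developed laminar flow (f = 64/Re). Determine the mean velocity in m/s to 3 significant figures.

For laminar flow, f = 64/Re with Re = ρVD/μ, so Darcy-Weisbach reduces to ΔP = 32μLV/D². Solving for V: V = ΔP·D²/(32μL) = 4.28e+05·(0.0074)²/(32·0.00219·1290) = 0.2593 m/s.
Check: Re = ρVD/μ = 1120·0.2593·0.0074/0.00219 = 981.1 < 2300, so the laminar assumption holds.

V ≈ 0.259 m/s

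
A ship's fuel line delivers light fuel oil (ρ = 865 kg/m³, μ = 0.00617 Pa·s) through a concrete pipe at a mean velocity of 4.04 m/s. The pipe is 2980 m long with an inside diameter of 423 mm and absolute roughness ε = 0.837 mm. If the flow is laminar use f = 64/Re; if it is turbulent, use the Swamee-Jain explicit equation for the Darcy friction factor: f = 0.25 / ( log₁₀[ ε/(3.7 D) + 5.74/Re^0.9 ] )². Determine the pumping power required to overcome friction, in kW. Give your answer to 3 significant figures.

P ≈ 685 kW

Reynolds number Re = ρVD/μ = 865 · 4.04 · 0.423 / 0.00617 = 2.396e+05.
Re > 4000 → turbulent. Relative roughness ε/D = 0.000837/0.423 = 0.00198. Swamee-Jain: f = 0.25/(log₁₀[0.00198/3.7 + 5.74/2.396e+05^0.9])² = 0.25/(log₁₀[0.000535 + 8.27e-05])² = 0.25/(-3.209)² = 0.02427.
Darcy-Weisbach: ΔP = f(L/D)(ρV²/2) = 0.02427·(2980/0.423)·(865·4.04²/2) = 0.02427·7045·7059 = 1.207e+06 Pa.
Q = V·A = 4.04·0.1405 = 0.5677 m³/s.
Pumping power P = QΔP = 0.5677·1.207e+06 = 685300 W = 685 kW.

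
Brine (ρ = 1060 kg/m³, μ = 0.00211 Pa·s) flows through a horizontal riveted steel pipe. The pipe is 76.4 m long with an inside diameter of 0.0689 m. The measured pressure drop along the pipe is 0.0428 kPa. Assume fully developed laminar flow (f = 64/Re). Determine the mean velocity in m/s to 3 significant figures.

V ≈ 0.0394 m/s

For laminar flow, f = 64/Re with Re = ρVD/μ, so Darcy-Weisbach reduces to ΔP = 32μLV/D². Solving for V: V = ΔP·D²/(32μL) = 42.8·(0.0689)²/(32·0.00211·76.4) = 0.03939 m/s.
Check: Re = ρVD/μ = 1060·0.03939·0.0689/0.00211 = 1363 < 2300, so the laminar assumption holds.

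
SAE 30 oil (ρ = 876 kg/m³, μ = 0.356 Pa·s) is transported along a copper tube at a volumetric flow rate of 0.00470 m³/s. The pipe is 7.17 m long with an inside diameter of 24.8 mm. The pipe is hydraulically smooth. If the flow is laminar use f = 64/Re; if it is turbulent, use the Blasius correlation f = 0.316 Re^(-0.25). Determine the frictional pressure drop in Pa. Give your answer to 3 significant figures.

Cross-sectional area A = πD²/4 = π(0.0248)²/4 = 0.0004831 m²; mean velocity V = Q/A = 0.0047/0.0004831 = 9.73 m/s.
Reynolds number Re = ρVD/μ = 876 · 9.73 · 0.0248 / 0.356 = 593.8.
Re < 2300 → laminar flow, so f = 64/Re = 64/593.8 = 0.1078 (the turbulent correlation is not needed).
Darcy-Weisbach: ΔP = f(L/D)(ρV²/2) = 0.1078·(7.17/0.0248)·(876·9.73²/2) = 0.1078·289.1·4.147e+04 = 1.292e+06 Pa.

ΔP ≈ 1.29×10^6 Pa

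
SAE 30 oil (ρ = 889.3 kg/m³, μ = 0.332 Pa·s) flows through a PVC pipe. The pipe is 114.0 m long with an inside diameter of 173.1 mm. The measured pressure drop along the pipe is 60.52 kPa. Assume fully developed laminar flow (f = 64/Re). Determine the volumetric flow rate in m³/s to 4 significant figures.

For laminar flow, f = 64/Re with Re = ρVD/μ, so Darcy-Weisbach reduces to ΔP = 32μLV/D². Solving for V: V = ΔP·D²/(32μL) = 6.052e+04·(0.1731)²/(32·0.332·114) = 1.497 m/s.
Check: Re = ρVD/μ = 889.3·1.497·0.1731/0.332 = 694.2 < 2300, so the laminar assumption holds.
Q = V·A = 1.497·(π/4·0.1731²) = 0.03524 m³/s = 0.03524 m³/s.

Q ≈ 0.03524 m³/s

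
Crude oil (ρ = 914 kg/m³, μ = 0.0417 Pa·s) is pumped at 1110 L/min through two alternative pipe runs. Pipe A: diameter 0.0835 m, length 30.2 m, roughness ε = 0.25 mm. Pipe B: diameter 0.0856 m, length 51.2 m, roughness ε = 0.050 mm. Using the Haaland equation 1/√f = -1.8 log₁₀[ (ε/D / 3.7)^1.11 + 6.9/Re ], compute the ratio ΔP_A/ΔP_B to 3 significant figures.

Pipe A: V = Q/A = 0.0185/0.005476 = 3.378 m/s; Re = 6183; ε/D = 0.00299; Haaland → f = 0.03859; ΔP_A = f(L/D)(ρV²/2) = 7.28e+04 Pa.
Pipe B: V = Q/A = 0.0185/0.005755 = 3.215 m/s; Re = 6031; ε/D = 0.000584; Haaland → f = 0.03622; ΔP_B = f(L/D)(ρV²/2) = 1.023e+05 Pa.
ΔP_A/ΔP_B = 7.28e+04/1.023e+05 = 0.712.

ΔP_A/ΔP_B ≈ 0.712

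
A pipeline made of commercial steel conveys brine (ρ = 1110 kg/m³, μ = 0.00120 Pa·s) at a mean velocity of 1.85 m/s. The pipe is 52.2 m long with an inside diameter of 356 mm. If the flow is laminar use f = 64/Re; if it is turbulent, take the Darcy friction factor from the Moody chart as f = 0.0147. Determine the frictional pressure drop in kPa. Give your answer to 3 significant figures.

ΔP ≈ 4.09 kPa

Reynolds number Re = ρVD/μ = 1110 · 1.85 · 0.356 / 0.0012 = 6.092e+05.
Re > 4000 → turbulent; use the Moody-chart value f = 0.0147.
Darcy-Weisbach: ΔP = f(L/D)(ρV²/2) = 0.0147·(52.2/0.356)·(1110·1.85²/2) = 0.0147·146.6·1899 = 4094 Pa.
ΔP = 4094 Pa = 4.09 kPa.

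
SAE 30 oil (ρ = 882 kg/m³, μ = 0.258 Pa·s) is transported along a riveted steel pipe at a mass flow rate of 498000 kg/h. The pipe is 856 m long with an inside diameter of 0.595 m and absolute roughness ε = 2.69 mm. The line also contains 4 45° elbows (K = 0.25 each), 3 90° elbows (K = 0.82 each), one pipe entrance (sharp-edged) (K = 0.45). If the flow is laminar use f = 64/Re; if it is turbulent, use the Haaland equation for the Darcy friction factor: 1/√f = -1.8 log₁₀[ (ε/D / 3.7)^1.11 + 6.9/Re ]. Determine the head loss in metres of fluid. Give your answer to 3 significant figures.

h_f ≈ 1.36 m

ṁ = 498000 kg/h = 498000/3600 = 138.3 kg/s.
A = πD²/4 = π(0.595)²/4 = 0.2781 m²; mean velocity V = ṁ/(ρA) = 138.3/(882 · 0.2781) = 0.5641 m/s.
Reynolds number Re = ρVD/μ = 882 · 0.5641 · 0.595 / 0.258 = 1147.
Re < 2300 → laminar flow, so f = 64/Re = 64/1147 = 0.05578 (the turbulent correlation is not needed).
Total minor-loss coefficient ΣK = 4·0.25 + 3·0.82 + 1·0.45 = 3.91.
ΔP = [f·L/D + ΣK]·(ρV²/2) = [0.05578·856/0.595 + 3.91]·(882·0.5641²/2) = [80.25 + 3.91]·140.3 = 1.181e+04 Pa.
Head loss h_f = ΔP/(ρg) = 1.181e+04/(882·9.81) = 1.36 m.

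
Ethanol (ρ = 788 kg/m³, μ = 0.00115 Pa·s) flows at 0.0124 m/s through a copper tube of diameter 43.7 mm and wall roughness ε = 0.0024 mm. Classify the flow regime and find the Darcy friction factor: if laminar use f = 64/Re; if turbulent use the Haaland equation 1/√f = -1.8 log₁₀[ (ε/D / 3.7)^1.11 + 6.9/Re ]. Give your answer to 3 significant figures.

f ≈ 0.172

Re = ρVD/μ = 788·0.0124·0.0437/0.00115 = 371.3.
Re < 2300 → laminar, so f = 64/Re = 0.1724 (roughness is irrelevant in laminar flow).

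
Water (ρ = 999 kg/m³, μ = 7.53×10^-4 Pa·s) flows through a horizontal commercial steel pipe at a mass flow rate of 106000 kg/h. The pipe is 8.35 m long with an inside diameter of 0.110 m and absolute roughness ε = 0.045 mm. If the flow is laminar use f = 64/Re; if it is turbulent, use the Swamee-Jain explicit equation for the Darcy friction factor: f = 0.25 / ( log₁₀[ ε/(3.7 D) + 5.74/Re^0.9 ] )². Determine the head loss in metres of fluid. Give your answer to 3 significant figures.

ṁ = 106000 kg/h = 106000/3600 = 29.44 kg/s.
A = πD²/4 = π(0.11)²/4 = 0.009503 m²; mean velocity V = ṁ/(ρA) = 29.44/(999 · 0.009503) = 3.101 m/s.
Reynolds number Re = ρVD/μ = 999 · 3.101 · 0.11 / 0.000753 = 4.526e+05.
Re > 4000 → turbulent. Relative roughness ε/D = 4.5e-05/0.11 = 0.000409. Swamee-Jain: f = 0.25/(log₁₀[0.000409/3.7 + 5.74/4.526e+05^0.9])² = 0.25/(log₁₀[0.000111 + 4.66e-05])² = 0.25/(-3.804)² = 0.01728.
Darcy-Weisbach: ΔP = f(L/D)(ρV²/2) = 0.01728·(8.35/0.11)·(999·3.101²/2) = 0.01728·75.91·4805 = 6303 Pa.
Head loss h_f = ΔP/(ρg) = 6303/(999·9.81) = 0.643 m.

h_f ≈ 0.643 m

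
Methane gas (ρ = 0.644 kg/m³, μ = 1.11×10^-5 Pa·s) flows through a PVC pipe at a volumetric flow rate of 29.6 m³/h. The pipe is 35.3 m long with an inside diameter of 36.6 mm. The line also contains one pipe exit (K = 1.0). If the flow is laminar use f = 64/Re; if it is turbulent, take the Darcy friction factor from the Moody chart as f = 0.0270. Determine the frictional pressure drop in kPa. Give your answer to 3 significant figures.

Q = 29.6 m³/h = 29.6/3600 = 0.008222 m³/s.
Cross-sectional area A = πD²/4 = π(0.0366)²/4 = 0.001052 m²; mean velocity V = Q/A = 0.008222/0.001052 = 7.815 m/s.
Reynolds number Re = ρVD/μ = 0.644 · 7.815 · 0.0366 / 1.11e-05 = 1.66e+04.
Re > 4000 → turbulent; use the Moody-chart value f = 0.0270.
Total minor-loss coefficient ΣK = 1·1 = 1.
ΔP = [f·L/D + ΣK]·(ρV²/2) = [0.027·35.3/0.0366 + 1]·(0.644·7.815²/2) = [26.04 + 1]·19.67 = 531.8 Pa.
ΔP = 531.8 Pa = 0.532 kPa.

ΔP ≈ 0.532 kPa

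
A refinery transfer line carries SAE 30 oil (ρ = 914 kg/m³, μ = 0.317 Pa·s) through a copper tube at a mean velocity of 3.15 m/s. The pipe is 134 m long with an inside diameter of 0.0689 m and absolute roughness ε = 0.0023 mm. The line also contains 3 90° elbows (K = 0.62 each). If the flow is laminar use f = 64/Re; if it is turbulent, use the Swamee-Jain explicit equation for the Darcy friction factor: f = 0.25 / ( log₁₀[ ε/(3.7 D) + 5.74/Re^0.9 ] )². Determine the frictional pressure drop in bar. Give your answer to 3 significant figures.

ΔP ≈ 9.10 bar

Reynolds number Re = ρVD/μ = 914 · 3.15 · 0.0689 / 0.317 = 625.8.
Re < 2300 → laminar flow, so f = 64/Re = 64/625.8 = 0.1023 (the turbulent correlation is not needed).
Total minor-loss coefficient ΣK = 3·0.62 = 1.86.
ΔP = [f·L/D + ΣK]·(ρV²/2) = [0.1023·134/0.0689 + 1.86]·(914·3.15²/2) = [198.9 + 1.86]·4535 = 9.104e+05 Pa.
ΔP = 9.104e+05 Pa = 9.10 bar.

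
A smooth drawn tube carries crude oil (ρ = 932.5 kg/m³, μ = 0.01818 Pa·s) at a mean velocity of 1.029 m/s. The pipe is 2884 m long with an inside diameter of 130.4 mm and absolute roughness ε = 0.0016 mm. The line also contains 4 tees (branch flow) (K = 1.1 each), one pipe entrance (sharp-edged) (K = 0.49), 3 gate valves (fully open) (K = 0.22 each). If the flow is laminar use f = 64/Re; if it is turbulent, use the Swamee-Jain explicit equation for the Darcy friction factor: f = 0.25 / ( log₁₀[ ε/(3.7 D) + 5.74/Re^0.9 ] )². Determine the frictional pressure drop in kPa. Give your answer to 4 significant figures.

ΔP ≈ 378.8 kPa

Reynolds number Re = ρVD/μ = 932.5 · 1.029 · 0.1304 / 0.0182 = 6883.
Re > 4000 → turbulent. Relative roughness ε/D = 1.6e-06/0.1304 = 1.23e-05. Swamee-Jain: f = 0.25/(log₁₀[1.23e-05/3.7 + 5.74/6883^0.9])² = 0.25/(log₁₀[3.32e-06 + 0.00202])² = 0.25/(-2.694)² = 0.03444.
Total minor-loss coefficient ΣK = 4·1.1 + 1·0.49 + 3·0.22 = 5.55.
ΔP = [f·L/D + ΣK]·(ρV²/2) = [0.03444·2884/0.1304 + 5.55]·(932.5·1.029²/2) = [761.6 + 5.55]·493.7 = 3.788e+05 Pa.
ΔP = 3.788e+05 Pa = 378.8 kPa.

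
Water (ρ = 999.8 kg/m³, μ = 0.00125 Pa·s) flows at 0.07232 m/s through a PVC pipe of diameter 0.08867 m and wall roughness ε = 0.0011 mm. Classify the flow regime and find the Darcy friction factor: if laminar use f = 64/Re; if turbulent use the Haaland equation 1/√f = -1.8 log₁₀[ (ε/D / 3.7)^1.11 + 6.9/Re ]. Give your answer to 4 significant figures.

Re = ρVD/μ = 999.8·0.07232·0.08867/0.00125 = 5129.
Re > 4000 → turbulent. ε/D = 1.1e-06/0.08867 = 1.24e-05; Haaland: 1/√f = -1.8 log₁₀[8.38e-07 + 0.00135] = 5.168, so f = 0.03745.

f ≈ 0.03745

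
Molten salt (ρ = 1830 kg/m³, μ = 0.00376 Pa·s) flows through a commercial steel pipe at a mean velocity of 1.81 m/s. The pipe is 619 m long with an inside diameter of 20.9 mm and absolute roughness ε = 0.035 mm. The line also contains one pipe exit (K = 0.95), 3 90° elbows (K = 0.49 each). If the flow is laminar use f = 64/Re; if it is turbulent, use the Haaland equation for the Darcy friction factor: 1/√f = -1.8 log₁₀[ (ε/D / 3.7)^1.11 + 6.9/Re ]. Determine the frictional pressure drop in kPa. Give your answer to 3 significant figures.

Reynolds number Re = ρVD/μ = 1830 · 1.81 · 0.0209 / 0.00376 = 1.841e+04.
Re > 4000 → turbulent. Relative roughness ε/D = 3.5e-05/0.0209 = 0.00167. Haaland: 1/√f = -1.8 log₁₀[(0.00167/3.7)^1.11 + 6.9/1.841e+04] = -1.8 log₁₀[0.000194 + 0.000375] = 5.841, so f = 0.02931.
Total minor-loss coefficient ΣK = 1·0.95 + 3·0.49 = 2.42.
ΔP = [f·L/D + ΣK]·(ρV²/2) = [0.02931·619/0.0209 + 2.42]·(1830·1.81²/2) = [868.1 + 2.42]·2998 = 2.609e+06 Pa.
ΔP = 2.609e+06 Pa = 2610 kPa.

ΔP ≈ 2610 kPa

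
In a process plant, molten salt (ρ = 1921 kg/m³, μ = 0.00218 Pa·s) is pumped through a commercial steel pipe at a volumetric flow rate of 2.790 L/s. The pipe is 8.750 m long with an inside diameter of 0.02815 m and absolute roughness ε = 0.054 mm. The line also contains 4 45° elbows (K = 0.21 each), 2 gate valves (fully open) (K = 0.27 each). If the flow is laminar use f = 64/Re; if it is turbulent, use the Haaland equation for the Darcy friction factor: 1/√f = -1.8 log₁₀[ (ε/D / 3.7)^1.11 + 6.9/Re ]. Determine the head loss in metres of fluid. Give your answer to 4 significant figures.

h_f ≈ 9.250 m

Q = 2.790 L/s = 2.790/1000 = 0.00279 m³/s.
Cross-sectional area A = πD²/4 = π(0.02815)²/4 = 0.0006224 m²; mean velocity V = Q/A = 0.00279/0.0006224 = 4.483 m/s.
Reynolds number Re = ρVD/μ = 1921 · 4.483 · 0.02815 / 0.00218 = 1.112e+05.
Re > 4000 → turbulent. Relative roughness ε/D = 5.4e-05/0.02815 = 0.00192. Haaland: 1/√f = -1.8 log₁₀[(0.00192/3.7)^1.11 + 6.9/1.112e+05] = -1.8 log₁₀[0.000226 + 6.21e-05] = 6.374, so f = 0.02461.
Total minor-loss coefficient ΣK = 4·0.21 + 2·0.27 = 1.38.
ΔP = [f·L/D + ΣK]·(ρV²/2) = [0.02461·8.75/0.02815 + 1.38]·(1921·4.483²/2) = [7.651 + 1.38]·1.93e+04 = 1.743e+05 Pa.
Head loss h_f = ΔP/(ρg) = 1.743e+05/(1921·9.81) = 9.250 m.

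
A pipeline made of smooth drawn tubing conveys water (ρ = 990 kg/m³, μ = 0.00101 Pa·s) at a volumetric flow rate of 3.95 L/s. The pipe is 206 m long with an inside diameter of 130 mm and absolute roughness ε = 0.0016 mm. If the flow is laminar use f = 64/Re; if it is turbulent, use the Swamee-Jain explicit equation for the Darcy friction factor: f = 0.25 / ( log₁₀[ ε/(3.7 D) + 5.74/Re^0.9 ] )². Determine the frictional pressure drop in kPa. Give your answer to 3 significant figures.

ΔP ≈ 1.54 kPa

Q = 3.95 L/s = 3.95/1000 = 0.00395 m³/s.
Cross-sectional area A = πD²/4 = π(0.13)²/4 = 0.01327 m²; mean velocity V = Q/A = 0.00395/0.01327 = 0.2976 m/s.
Reynolds number Re = ρVD/μ = 990 · 0.2976 · 0.13 / 0.00101 = 3.792e+04.
Re > 4000 → turbulent. Relative roughness ε/D = 1.6e-06/0.13 = 1.23e-05. Swamee-Jain: f = 0.25/(log₁₀[1.23e-05/3.7 + 5.74/3.792e+04^0.9])² = 0.25/(log₁₀[3.33e-06 + 0.000434])² = 0.25/(-3.359)² = 0.02216.
Darcy-Weisbach: ΔP = f(L/D)(ρV²/2) = 0.02216·(206/0.13)·(990·0.2976²/2) = 0.02216·1585·43.84 = 1539 Pa.
ΔP = 1539 Pa = 1.54 kPa.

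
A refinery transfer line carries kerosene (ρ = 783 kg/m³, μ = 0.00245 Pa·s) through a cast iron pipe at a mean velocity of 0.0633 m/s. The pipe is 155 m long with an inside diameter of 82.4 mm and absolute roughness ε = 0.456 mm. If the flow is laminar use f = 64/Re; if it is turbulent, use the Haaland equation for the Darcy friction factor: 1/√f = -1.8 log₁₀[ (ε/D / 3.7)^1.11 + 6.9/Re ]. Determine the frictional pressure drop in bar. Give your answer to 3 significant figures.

ΔP ≈ 0.00113 bar

Reynolds number Re = ρVD/μ = 783 · 0.0633 · 0.0824 / 0.00245 = 1667.
Re < 2300 → laminar flow, so f = 64/Re = 64/1667 = 0.03839 (the turbulent correlation is not needed).
Darcy-Weisbach: ΔP = f(L/D)(ρV²/2) = 0.03839·(155/0.0824)·(783·0.0633²/2) = 0.03839·1881·1.569 = 113.3 Pa.
ΔP = 113.3 Pa = 0.00113 bar.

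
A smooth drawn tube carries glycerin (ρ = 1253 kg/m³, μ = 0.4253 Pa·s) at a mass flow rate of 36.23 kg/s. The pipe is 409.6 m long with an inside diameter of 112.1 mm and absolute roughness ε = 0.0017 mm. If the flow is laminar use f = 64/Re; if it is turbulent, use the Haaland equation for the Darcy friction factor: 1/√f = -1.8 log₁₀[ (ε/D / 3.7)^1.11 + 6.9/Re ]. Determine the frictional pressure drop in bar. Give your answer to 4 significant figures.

ΔP ≈ 13.00 bar

A = πD²/4 = π(0.1121)²/4 = 0.00987 m²; mean velocity V = ṁ/(ρA) = 36.23/(1253 · 0.00987) = 2.93 m/s.
Reynolds number Re = ρVD/μ = 1253 · 2.93 · 0.1121 / 0.425 = 967.6.
Re < 2300 → laminar flow, so f = 64/Re = 64/967.6 = 0.06615 (the turbulent correlation is not needed).
Darcy-Weisbach: ΔP = f(L/D)(ρV²/2) = 0.06615·(409.6/0.1121)·(1253·2.93²/2) = 0.06615·3654·5377 = 1.3e+06 Pa.
ΔP = 1.3e+06 Pa = 13.00 bar.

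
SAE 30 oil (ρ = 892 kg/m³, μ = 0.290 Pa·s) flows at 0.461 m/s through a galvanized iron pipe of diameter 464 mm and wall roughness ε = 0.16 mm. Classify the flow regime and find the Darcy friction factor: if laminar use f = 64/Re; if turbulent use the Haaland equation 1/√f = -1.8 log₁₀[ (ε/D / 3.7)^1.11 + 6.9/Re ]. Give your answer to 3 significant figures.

Re = ρVD/μ = 892·0.461·0.464/0.29 = 657.9.
Re < 2300 → laminar, so f = 64/Re = 0.09727 (roughness is irrelevant in laminar flow).

f ≈ 0.0973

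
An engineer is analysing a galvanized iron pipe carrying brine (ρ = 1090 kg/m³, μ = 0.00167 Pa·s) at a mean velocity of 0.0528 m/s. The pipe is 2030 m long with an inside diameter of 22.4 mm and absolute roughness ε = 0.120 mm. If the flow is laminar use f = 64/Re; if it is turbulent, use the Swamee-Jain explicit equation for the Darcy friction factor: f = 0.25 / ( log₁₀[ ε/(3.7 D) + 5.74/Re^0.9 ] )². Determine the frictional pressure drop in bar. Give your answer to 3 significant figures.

ΔP ≈ 0.114 bar

Reynolds number Re = ρVD/μ = 1090 · 0.0528 · 0.0224 / 0.00167 = 772.
Re < 2300 → laminar flow, so f = 64/Re = 64/772 = 0.08291 (the turbulent correlation is not needed).
Darcy-Weisbach: ΔP = f(L/D)(ρV²/2) = 0.08291·(2030/0.0224)·(1090·0.0528²/2) = 0.08291·9.062e+04·1.519 = 1.142e+04 Pa.
ΔP = 1.142e+04 Pa = 0.114 bar.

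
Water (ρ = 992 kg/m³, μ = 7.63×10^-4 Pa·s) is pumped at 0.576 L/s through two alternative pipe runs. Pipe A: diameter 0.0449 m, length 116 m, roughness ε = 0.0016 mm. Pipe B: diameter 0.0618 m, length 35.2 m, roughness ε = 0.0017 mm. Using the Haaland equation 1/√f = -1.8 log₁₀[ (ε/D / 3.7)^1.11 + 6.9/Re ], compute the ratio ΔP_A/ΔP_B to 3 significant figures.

ΔP_A/ΔP_B ≈ 15.0

Pipe A: V = Q/A = 0.000576/0.001583 = 0.3638 m/s; Re = 2.124e+04; ε/D = 3.56e-05; Haaland → f = 0.02542; ΔP_A = f(L/D)(ρV²/2) = 4310 Pa.
Pipe B: V = Q/A = 0.000576/0.003 = 0.192 m/s; Re = 1.543e+04; ε/D = 2.75e-05; Haaland → f = 0.02754; ΔP_B = f(L/D)(ρV²/2) = 286.9 Pa.
ΔP_A/ΔP_B = 4310/286.9 = 15.0.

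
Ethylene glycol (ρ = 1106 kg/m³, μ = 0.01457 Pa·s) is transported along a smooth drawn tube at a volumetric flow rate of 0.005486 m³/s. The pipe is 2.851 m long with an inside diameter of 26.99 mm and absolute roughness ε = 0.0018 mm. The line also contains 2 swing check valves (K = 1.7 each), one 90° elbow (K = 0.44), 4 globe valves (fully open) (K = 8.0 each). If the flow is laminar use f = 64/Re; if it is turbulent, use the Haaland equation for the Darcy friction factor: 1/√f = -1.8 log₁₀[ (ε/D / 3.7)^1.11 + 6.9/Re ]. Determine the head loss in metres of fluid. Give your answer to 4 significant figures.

Cross-sectional area A = πD²/4 = π(0.02699)²/4 = 0.0005721 m²; mean velocity V = Q/A = 0.005486/0.0005721 = 9.589 m/s.
Reynolds number Re = ρVD/μ = 1106 · 9.589 · 0.02699 / 0.0146 = 1.965e+04.
Re > 4000 → turbulent. Relative roughness ε/D = 1.8e-06/0.02699 = 6.67e-05. Haaland: 1/√f = -1.8 log₁₀[(6.67e-05/3.7)^1.11 + 6.9/1.965e+04] = -1.8 log₁₀[5.42e-06 + 0.000351] = 6.206, so f = 0.02596.
Total minor-loss coefficient ΣK = 2·1.7 + 1·0.44 + 4·8 = 35.8.
ΔP = [f·L/D + ΣK]·(ρV²/2) = [0.02596·2.851/0.02699 + 35.8]·(1106·9.589²/2) = [2.743 + 35.8]·5.084e+04 = 1.962e+06 Pa.
Head loss h_f = ΔP/(ρg) = 1.962e+06/(1106·9.81) = 180.8 m.

h_f ≈ 180.8 m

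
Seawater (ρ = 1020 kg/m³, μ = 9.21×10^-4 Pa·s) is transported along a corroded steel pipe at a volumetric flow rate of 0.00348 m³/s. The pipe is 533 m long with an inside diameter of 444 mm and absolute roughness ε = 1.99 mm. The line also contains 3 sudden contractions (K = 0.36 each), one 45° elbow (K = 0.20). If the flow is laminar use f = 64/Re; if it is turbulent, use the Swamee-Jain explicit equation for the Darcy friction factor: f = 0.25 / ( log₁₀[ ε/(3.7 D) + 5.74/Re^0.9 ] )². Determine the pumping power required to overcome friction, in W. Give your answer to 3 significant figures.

Cross-sectional area A = πD²/4 = π(0.444)²/4 = 0.1548 m²; mean velocity V = Q/A = 0.00348/0.1548 = 0.02248 m/s.
Reynolds number Re = ρVD/μ = 1020 · 0.02248 · 0.444 / 0.000921 = 1.105e+04.
Re > 4000 → turbulent. Relative roughness ε/D = 0.00199/0.444 = 0.00448. Swamee-Jain: f = 0.25/(log₁₀[0.00448/3.7 + 5.74/1.105e+04^0.9])² = 0.25/(log₁₀[0.00121 + 0.00132])² = 0.25/(-2.597)² = 0.03707.
Total minor-loss coefficient ΣK = 3·0.36 + 1·0.2 = 1.28.
ΔP = [f·L/D + ΣK]·(ρV²/2) = [0.03707·533/0.444 + 1.28]·(1020·0.02248²/2) = [44.5 + 1.28]·0.2576 = 11.79 Pa.
Pumping power P = QΔP = 0.00348·11.79 = 0.04104 W = 0.0410 W.

P ≈ 0.0410 W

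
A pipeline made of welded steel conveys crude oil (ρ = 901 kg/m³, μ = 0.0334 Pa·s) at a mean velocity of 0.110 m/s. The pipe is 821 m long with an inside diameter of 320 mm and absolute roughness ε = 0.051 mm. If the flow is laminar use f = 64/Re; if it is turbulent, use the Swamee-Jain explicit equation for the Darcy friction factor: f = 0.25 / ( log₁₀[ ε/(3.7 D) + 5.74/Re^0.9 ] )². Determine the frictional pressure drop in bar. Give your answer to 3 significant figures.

ΔP ≈ 0.00943 bar

Reynolds number Re = ρVD/μ = 901 · 0.11 · 0.32 / 0.0334 = 949.6.
Re < 2300 → laminar flow, so f = 64/Re = 64/949.6 = 0.0674 (the turbulent correlation is not needed).
Darcy-Weisbach: ΔP = f(L/D)(ρV²/2) = 0.0674·(821/0.32)·(901·0.11²/2) = 0.0674·2566·5.451 = 942.6 Pa.
ΔP = 942.6 Pa = 0.00943 bar.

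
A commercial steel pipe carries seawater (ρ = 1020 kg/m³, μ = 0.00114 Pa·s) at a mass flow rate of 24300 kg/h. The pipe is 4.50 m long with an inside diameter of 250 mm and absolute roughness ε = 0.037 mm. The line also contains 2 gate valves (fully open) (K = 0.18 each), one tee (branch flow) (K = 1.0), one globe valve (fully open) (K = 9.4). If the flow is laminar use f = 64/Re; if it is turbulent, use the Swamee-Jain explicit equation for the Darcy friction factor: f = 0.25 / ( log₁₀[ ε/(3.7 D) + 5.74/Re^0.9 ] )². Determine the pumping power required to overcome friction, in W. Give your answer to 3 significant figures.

ṁ = 24300 kg/h = 24300/3600 = 6.75 kg/s.
A = πD²/4 = π(0.25)²/4 = 0.04909 m²; mean velocity V = ṁ/(ρA) = 6.75/(1020 · 0.04909) = 0.1348 m/s.
Reynolds number Re = ρVD/μ = 1020 · 0.1348 · 0.25 / 0.00114 = 3.016e+04.
Re > 4000 → turbulent. Relative roughness ε/D = 3.7e-05/0.25 = 0.000148. Swamee-Jain: f = 0.25/(log₁₀[0.000148/3.7 + 5.74/3.016e+04^0.9])² = 0.25/(log₁₀[4e-05 + 0.000534])² = 0.25/(-3.241)² = 0.0238.
Total minor-loss coefficient ΣK = 2·0.18 + 1·1 + 1·9.4 = 10.8.
ΔP = [f·L/D + ΣK]·(ρV²/2) = [0.0238·4.5/0.25 + 10.8]·(1020·0.1348²/2) = [0.4284 + 10.8]·9.269 = 103.7 Pa.
Q = ṁ/ρ = 6.75/1020 = 0.006618 m³/s.
Pumping power P = QΔP = 0.006618·103.7 = 0.6863 W = 0.686 W.

P ≈ 0.686 W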